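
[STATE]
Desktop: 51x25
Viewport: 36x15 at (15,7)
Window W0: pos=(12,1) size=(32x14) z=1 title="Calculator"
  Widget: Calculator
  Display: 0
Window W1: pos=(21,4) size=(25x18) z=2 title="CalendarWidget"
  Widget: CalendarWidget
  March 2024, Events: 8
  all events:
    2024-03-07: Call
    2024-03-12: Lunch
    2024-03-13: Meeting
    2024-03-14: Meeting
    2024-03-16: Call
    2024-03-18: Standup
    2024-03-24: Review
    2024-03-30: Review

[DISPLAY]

──┼───┃       March 2024      ┃     
4 │ 5 ┃Mo Tu We Th Fr Sa Su   ┃     
──┼───┃             1  2  3   ┃     
1 │ 2 ┃ 4  5  6  7*  8  9 10  ┃     
──┼───┃11 12* 13* 14* 15 16* 1┃     
0 │ . ┃18* 19 20 21 22 23 24* ┃     
──┴───┃25 26 27 28 29 30* 31  ┃     
━━━━━━┃                       ┃     
      ┃                       ┃     
      ┃                       ┃     
      ┃                       ┃     
      ┃                       ┃     
      ┃                       ┃     
      ┃                       ┃     
      ┗━━━━━━━━━━━━━━━━━━━━━━━┛     


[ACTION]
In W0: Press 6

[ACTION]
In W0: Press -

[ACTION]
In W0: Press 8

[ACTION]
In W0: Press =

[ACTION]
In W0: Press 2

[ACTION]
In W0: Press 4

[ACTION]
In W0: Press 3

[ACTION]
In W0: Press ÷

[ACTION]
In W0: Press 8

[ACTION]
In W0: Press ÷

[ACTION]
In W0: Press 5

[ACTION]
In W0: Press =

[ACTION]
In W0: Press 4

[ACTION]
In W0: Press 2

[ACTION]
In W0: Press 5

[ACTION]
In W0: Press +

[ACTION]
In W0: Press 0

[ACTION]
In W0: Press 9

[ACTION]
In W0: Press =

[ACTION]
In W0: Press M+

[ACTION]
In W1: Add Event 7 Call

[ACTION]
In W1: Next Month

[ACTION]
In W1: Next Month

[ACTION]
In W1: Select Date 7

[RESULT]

──┼───┃        May 2024       ┃     
4 │ 5 ┃Mo Tu We Th Fr Sa Su   ┃     
──┼───┃       1  2  3  4  5   ┃     
1 │ 2 ┃ 6 [ 7]  8  9 10 11 12 ┃     
──┼───┃13 14 15 16 17 18 19   ┃     
0 │ . ┃20 21 22 23 24 25 26   ┃     
──┴───┃27 28 29 30 31         ┃     
━━━━━━┃                       ┃     
      ┃                       ┃     
      ┃                       ┃     
      ┃                       ┃     
      ┃                       ┃     
      ┃                       ┃     
      ┃                       ┃     
      ┗━━━━━━━━━━━━━━━━━━━━━━━┛     


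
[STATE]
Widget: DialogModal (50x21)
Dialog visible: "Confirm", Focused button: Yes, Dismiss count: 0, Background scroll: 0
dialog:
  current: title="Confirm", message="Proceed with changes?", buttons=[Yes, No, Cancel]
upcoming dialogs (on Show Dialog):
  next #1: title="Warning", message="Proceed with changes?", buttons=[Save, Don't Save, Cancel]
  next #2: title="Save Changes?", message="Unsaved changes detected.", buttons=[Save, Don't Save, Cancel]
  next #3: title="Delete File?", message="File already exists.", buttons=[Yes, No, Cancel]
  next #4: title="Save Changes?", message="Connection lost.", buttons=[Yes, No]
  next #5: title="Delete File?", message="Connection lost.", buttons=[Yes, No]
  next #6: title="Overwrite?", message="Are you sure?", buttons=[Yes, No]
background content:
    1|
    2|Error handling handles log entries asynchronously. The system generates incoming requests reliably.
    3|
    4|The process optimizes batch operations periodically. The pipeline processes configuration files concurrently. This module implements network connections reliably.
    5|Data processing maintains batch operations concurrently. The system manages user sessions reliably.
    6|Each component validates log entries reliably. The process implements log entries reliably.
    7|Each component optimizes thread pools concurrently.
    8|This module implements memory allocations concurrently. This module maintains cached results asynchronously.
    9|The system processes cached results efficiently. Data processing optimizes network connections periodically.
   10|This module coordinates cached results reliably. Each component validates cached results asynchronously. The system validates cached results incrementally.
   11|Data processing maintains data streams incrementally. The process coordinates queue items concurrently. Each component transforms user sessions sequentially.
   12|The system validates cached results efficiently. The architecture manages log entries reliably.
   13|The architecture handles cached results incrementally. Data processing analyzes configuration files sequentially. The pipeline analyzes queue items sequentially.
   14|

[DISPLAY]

                                                  
Error handling handles log entries asynchronously.
                                                  
The process optimizes batch operations periodicall
Data processing maintains batch operations concurr
Each component validates log entries reliably. The
Each component optimizes thread pools concurrently
This module implements memory allocations concurre
The system p┌───────────────────────┐fficiently. D
This module │        Confirm        │s reliably. E
Data process│ Proceed with changes? │s incremental
The system v│  [Yes]  No   Cancel   │fficiently. T
The architec└───────────────────────┘ts incrementa
                                                  
                                                  
                                                  
                                                  
                                                  
                                                  
                                                  
                                                  


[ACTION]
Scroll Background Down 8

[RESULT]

The system processes cached results efficiently. D
This module coordinates cached results reliably. E
Data processing maintains data streams incremental
The system validates cached results efficiently. T
The architecture handles cached results incrementa
                                                  
                                                  
                                                  
            ┌───────────────────────┐             
            │        Confirm        │             
            │ Proceed with changes? │             
            │  [Yes]  No   Cancel   │             
            └───────────────────────┘             
                                                  
                                                  
                                                  
                                                  
                                                  
                                                  
                                                  
                                                  


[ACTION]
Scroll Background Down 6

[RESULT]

                                                  
                                                  
                                                  
                                                  
                                                  
                                                  
                                                  
                                                  
            ┌───────────────────────┐             
            │        Confirm        │             
            │ Proceed with changes? │             
            │  [Yes]  No   Cancel   │             
            └───────────────────────┘             
                                                  
                                                  
                                                  
                                                  
                                                  
                                                  
                                                  
                                                  


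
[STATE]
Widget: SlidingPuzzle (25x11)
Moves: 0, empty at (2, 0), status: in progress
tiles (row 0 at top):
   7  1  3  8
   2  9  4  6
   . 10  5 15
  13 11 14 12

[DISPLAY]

┌────┬────┬────┬────┐    
│  7 │  1 │  3 │  8 │    
├────┼────┼────┼────┤    
│  2 │  9 │  4 │  6 │    
├────┼────┼────┼────┤    
│    │ 10 │  5 │ 15 │    
├────┼────┼────┼────┤    
│ 13 │ 11 │ 14 │ 12 │    
└────┴────┴────┴────┘    
Moves: 0                 
                         


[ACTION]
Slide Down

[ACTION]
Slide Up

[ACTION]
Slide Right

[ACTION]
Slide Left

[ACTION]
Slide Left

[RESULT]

┌────┬────┬────┬────┐    
│  7 │  1 │  3 │  8 │    
├────┼────┼────┼────┤    
│  2 │  9 │  4 │  6 │    
├────┼────┼────┼────┤    
│ 10 │  5 │    │ 15 │    
├────┼────┼────┼────┤    
│ 13 │ 11 │ 14 │ 12 │    
└────┴────┴────┴────┘    
Moves: 4                 
                         


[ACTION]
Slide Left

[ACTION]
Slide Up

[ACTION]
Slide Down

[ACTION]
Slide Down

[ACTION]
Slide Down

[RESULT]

┌────┬────┬────┬────┐    
│  7 │  1 │  3 │    │    
├────┼────┼────┼────┤    
│  2 │  9 │  4 │  8 │    
├────┼────┼────┼────┤    
│ 10 │  5 │ 15 │  6 │    
├────┼────┼────┼────┤    
│ 13 │ 11 │ 14 │ 12 │    
└────┴────┴────┴────┘    
Moves: 9                 
                         


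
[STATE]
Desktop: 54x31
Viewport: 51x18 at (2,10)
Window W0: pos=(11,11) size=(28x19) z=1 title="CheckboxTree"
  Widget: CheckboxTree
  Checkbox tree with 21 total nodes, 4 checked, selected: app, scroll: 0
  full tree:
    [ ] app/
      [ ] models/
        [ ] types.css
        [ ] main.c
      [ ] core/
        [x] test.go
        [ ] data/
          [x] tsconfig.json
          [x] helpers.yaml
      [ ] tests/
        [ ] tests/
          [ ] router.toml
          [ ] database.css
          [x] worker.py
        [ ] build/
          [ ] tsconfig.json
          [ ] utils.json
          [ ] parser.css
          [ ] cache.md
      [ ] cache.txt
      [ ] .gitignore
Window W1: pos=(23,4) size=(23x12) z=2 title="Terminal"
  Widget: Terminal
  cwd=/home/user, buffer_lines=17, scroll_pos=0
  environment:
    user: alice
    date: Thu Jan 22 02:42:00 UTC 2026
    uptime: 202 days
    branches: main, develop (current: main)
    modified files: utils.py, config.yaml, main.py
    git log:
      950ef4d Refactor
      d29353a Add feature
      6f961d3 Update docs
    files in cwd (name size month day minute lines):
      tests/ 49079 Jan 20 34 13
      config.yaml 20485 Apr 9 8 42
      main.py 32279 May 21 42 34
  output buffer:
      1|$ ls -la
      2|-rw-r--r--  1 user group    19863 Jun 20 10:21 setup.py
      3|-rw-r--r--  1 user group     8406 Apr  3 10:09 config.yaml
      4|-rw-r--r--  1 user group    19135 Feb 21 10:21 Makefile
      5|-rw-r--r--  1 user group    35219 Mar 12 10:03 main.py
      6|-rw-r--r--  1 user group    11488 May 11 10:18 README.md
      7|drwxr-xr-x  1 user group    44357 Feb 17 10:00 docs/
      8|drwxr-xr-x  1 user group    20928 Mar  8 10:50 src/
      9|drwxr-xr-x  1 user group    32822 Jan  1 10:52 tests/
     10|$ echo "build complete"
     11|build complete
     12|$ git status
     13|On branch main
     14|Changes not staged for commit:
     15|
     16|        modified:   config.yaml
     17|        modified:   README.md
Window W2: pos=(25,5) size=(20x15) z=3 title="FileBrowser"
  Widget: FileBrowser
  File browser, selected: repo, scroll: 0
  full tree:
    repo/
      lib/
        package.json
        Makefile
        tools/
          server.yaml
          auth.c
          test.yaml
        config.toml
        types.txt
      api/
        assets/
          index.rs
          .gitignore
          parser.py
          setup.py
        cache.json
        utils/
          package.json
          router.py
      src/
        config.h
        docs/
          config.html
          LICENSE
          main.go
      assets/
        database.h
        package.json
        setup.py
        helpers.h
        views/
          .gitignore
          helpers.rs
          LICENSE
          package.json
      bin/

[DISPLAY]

                     ┃-┃    [+] api/      ┃┃       
         ┏━━━━━━━━━━━┃-┃    [+] src/      ┃┃       
         ┃ CheckboxTr┃-┃    [+] assets/   ┃┃       
         ┠───────────┃d┃    [+] bin/      ┃┃       
         ┃>[-] app/  ┃d┃                  ┃┃       
         ┃   [ ] mode┗━┃                  ┃┛       
         ┃     [ ] type┃                  ┃        
         ┃     [ ] main┃                  ┃        
         ┃   [x] core/ ┃                  ┃        
         ┃     [x] test┗━━━━━━━━━━━━━━━━━━┛        
         ┃     [x] data/            ┃              
         ┃       [x] tsconfig.json  ┃              
         ┃       [x] helpers.yaml   ┃              
         ┃   [-] tests/             ┃              
         ┃     [-] tests/           ┃              
         ┃       [ ] router.toml    ┃              
         ┃       [ ] database.css   ┃              
         ┃       [x] worker.py      ┃              


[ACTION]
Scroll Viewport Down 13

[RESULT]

         ┠───────────┃d┃    [+] bin/      ┃┃       
         ┃>[-] app/  ┃d┃                  ┃┃       
         ┃   [ ] mode┗━┃                  ┃┛       
         ┃     [ ] type┃                  ┃        
         ┃     [ ] main┃                  ┃        
         ┃   [x] core/ ┃                  ┃        
         ┃     [x] test┗━━━━━━━━━━━━━━━━━━┛        
         ┃     [x] data/            ┃              
         ┃       [x] tsconfig.json  ┃              
         ┃       [x] helpers.yaml   ┃              
         ┃   [-] tests/             ┃              
         ┃     [-] tests/           ┃              
         ┃       [ ] router.toml    ┃              
         ┃       [ ] database.css   ┃              
         ┃       [x] worker.py      ┃              
         ┃     [ ] build/           ┃              
         ┗━━━━━━━━━━━━━━━━━━━━━━━━━━┛              
                                                   


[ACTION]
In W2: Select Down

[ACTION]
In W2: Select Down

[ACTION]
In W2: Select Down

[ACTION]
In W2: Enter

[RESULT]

         ┠───────────┃d┃      [+] docs/   ┃┃       
         ┃>[-] app/  ┃d┃    [+] assets/   ┃┃       
         ┃   [ ] mode┗━┃    [+] bin/      ┃┛       
         ┃     [ ] type┃                  ┃        
         ┃     [ ] main┃                  ┃        
         ┃   [x] core/ ┃                  ┃        
         ┃     [x] test┗━━━━━━━━━━━━━━━━━━┛        
         ┃     [x] data/            ┃              
         ┃       [x] tsconfig.json  ┃              
         ┃       [x] helpers.yaml   ┃              
         ┃   [-] tests/             ┃              
         ┃     [-] tests/           ┃              
         ┃       [ ] router.toml    ┃              
         ┃       [ ] database.css   ┃              
         ┃       [x] worker.py      ┃              
         ┃     [ ] build/           ┃              
         ┗━━━━━━━━━━━━━━━━━━━━━━━━━━┛              
                                                   


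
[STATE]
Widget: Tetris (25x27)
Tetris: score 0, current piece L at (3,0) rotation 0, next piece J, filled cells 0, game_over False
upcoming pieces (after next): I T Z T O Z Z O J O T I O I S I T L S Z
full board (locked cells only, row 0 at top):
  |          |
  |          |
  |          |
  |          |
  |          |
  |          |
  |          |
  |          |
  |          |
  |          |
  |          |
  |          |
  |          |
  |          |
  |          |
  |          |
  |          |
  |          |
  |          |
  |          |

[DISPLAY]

     ▒    │Next:         
   ▒▒▒    │█             
          │███           
          │              
          │              
          │              
          │Score:        
          │0             
          │              
          │              
          │              
          │              
          │              
          │              
          │              
          │              
          │              
          │              
          │              
          │              
          │              
          │              
          │              
          │              
          │              
          │              
          │              


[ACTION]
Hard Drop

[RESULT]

   █      │Next:         
   ███    │████          
          │              
          │              
          │              
          │              
          │Score:        
          │0             
          │              
          │              
          │              
          │              
          │              
          │              
          │              
          │              
          │              
          │              
     ▒    │              
   ▒▒▒    │              
          │              
          │              
          │              
          │              
          │              
          │              
          │              


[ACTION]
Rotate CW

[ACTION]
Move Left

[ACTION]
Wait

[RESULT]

          │Next:         
  ██      │████          
  █       │              
  █       │              
          │              
          │              
          │Score:        
          │0             
          │              
          │              
          │              
          │              
          │              
          │              
          │              
          │              
          │              
          │              
     ▒    │              
   ▒▒▒    │              
          │              
          │              
          │              
          │              
          │              
          │              
          │              


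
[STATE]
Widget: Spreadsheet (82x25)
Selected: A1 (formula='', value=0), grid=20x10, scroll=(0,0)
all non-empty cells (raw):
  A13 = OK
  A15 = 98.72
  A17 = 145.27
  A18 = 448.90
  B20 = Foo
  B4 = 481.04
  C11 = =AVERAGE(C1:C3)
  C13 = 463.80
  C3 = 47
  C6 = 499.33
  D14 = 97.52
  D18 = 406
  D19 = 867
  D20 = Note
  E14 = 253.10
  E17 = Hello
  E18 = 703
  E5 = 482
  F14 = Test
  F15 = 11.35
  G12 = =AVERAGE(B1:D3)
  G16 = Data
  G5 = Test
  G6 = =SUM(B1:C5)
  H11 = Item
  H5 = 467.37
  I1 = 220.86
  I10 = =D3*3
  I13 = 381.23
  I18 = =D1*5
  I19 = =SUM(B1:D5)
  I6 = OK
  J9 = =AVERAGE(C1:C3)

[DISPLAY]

A1:                                                                               
       A       B       C       D       E       F       G       H       I       J  
----------------------------------------------------------------------------------
  1      [0]       0       0       0       0       0       0       0  220.86      
  2        0       0       0       0       0       0       0       0       0      
  3        0       0      47       0       0       0       0       0       0      
  4        0  481.04       0       0       0       0       0       0       0      
  5        0       0       0       0     482       0Test      467.37       0      
  6        0       0  499.33       0       0       0  528.04       0OK            
  7        0       0       0       0       0       0       0       0       0      
  8        0       0       0       0       0       0       0       0       0      
  9        0       0       0       0       0       0       0       0       0   15.
 10        0       0       0       0       0       0       0       0       0      
 11        0       0   15.67       0       0       0       0Item           0      
 12        0       0       0       0       0       0    5.22       0       0      
 13 OK             0  463.80       0       0       0       0       0  381.23      
 14        0       0       0   97.52  253.10Test           0       0       0      
 15    98.72       0       0       0       0   11.35       0       0       0      
 16        0       0       0       0       0       0Data           0       0      
 17   145.27       0       0       0Hello          0       0       0       0      
 18   448.90       0       0     406     703       0       0       0       0      
 19        0       0       0     867       0       0       0       0  528.04      
 20        0Foo            0Note           0       0       0       0       0      
                                                                                  
                                                                                  


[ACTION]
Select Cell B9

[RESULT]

B9:                                                                               
       A       B       C       D       E       F       G       H       I       J  
----------------------------------------------------------------------------------
  1        0       0       0       0       0       0       0       0  220.86      
  2        0       0       0       0       0       0       0       0       0      
  3        0       0      47       0       0       0       0       0       0      
  4        0  481.04       0       0       0       0       0       0       0      
  5        0       0       0       0     482       0Test      467.37       0      
  6        0       0  499.33       0       0       0  528.04       0OK            
  7        0       0       0       0       0       0       0       0       0      
  8        0       0       0       0       0       0       0       0       0      
  9        0     [0]       0       0       0       0       0       0       0   15.
 10        0       0       0       0       0       0       0       0       0      
 11        0       0   15.67       0       0       0       0Item           0      
 12        0       0       0       0       0       0    5.22       0       0      
 13 OK             0  463.80       0       0       0       0       0  381.23      
 14        0       0       0   97.52  253.10Test           0       0       0      
 15    98.72       0       0       0       0   11.35       0       0       0      
 16        0       0       0       0       0       0Data           0       0      
 17   145.27       0       0       0Hello          0       0       0       0      
 18   448.90       0       0     406     703       0       0       0       0      
 19        0       0       0     867       0       0       0       0  528.04      
 20        0Foo            0Note           0       0       0       0       0      
                                                                                  
                                                                                  


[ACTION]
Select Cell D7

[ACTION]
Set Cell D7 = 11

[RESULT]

D7: 11                                                                            
       A       B       C       D       E       F       G       H       I       J  
----------------------------------------------------------------------------------
  1        0       0       0       0       0       0       0       0  220.86      
  2        0       0       0       0       0       0       0       0       0      
  3        0       0      47       0       0       0       0       0       0      
  4        0  481.04       0       0       0       0       0       0       0      
  5        0       0       0       0     482       0Test      467.37       0      
  6        0       0  499.33       0       0       0  528.04       0OK            
  7        0       0       0    [11]       0       0       0       0       0      
  8        0       0       0       0       0       0       0       0       0      
  9        0       0       0       0       0       0       0       0       0   15.
 10        0       0       0       0       0       0       0       0       0      
 11        0       0   15.67       0       0       0       0Item           0      
 12        0       0       0       0       0       0    5.22       0       0      
 13 OK             0  463.80       0       0       0       0       0  381.23      
 14        0       0       0   97.52  253.10Test           0       0       0      
 15    98.72       0       0       0       0   11.35       0       0       0      
 16        0       0       0       0       0       0Data           0       0      
 17   145.27       0       0       0Hello          0       0       0       0      
 18   448.90       0       0     406     703       0       0       0       0      
 19        0       0       0     867       0       0       0       0  528.04      
 20        0Foo            0Note           0       0       0       0       0      
                                                                                  
                                                                                  


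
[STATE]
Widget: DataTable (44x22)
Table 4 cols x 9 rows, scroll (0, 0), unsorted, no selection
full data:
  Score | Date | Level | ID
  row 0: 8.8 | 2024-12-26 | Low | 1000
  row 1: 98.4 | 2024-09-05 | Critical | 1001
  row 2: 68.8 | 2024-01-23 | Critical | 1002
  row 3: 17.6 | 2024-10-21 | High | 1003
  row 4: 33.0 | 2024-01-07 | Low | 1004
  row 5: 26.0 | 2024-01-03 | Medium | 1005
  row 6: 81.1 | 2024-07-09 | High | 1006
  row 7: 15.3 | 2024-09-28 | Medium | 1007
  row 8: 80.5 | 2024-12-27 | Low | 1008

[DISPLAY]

Score│Date      │Level   │ID                
─────┼──────────┼────────┼────              
8.8  │2024-12-26│Low     │1000              
98.4 │2024-09-05│Critical│1001              
68.8 │2024-01-23│Critical│1002              
17.6 │2024-10-21│High    │1003              
33.0 │2024-01-07│Low     │1004              
26.0 │2024-01-03│Medium  │1005              
81.1 │2024-07-09│High    │1006              
15.3 │2024-09-28│Medium  │1007              
80.5 │2024-12-27│Low     │1008              
                                            
                                            
                                            
                                            
                                            
                                            
                                            
                                            
                                            
                                            
                                            


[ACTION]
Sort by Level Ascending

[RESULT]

Score│Date      │Level  ▲│ID                
─────┼──────────┼────────┼────              
98.4 │2024-09-05│Critical│1001              
68.8 │2024-01-23│Critical│1002              
17.6 │2024-10-21│High    │1003              
81.1 │2024-07-09│High    │1006              
8.8  │2024-12-26│Low     │1000              
33.0 │2024-01-07│Low     │1004              
80.5 │2024-12-27│Low     │1008              
26.0 │2024-01-03│Medium  │1005              
15.3 │2024-09-28│Medium  │1007              
                                            
                                            
                                            
                                            
                                            
                                            
                                            
                                            
                                            
                                            
                                            


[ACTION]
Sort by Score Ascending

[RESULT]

Scor▲│Date      │Level   │ID                
─────┼──────────┼────────┼────              
8.8  │2024-12-26│Low     │1000              
15.3 │2024-09-28│Medium  │1007              
17.6 │2024-10-21│High    │1003              
26.0 │2024-01-03│Medium  │1005              
33.0 │2024-01-07│Low     │1004              
68.8 │2024-01-23│Critical│1002              
80.5 │2024-12-27│Low     │1008              
81.1 │2024-07-09│High    │1006              
98.4 │2024-09-05│Critical│1001              
                                            
                                            
                                            
                                            
                                            
                                            
                                            
                                            
                                            
                                            
                                            


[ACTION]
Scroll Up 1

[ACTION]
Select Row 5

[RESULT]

Scor▲│Date      │Level   │ID                
─────┼──────────┼────────┼────              
8.8  │2024-12-26│Low     │1000              
15.3 │2024-09-28│Medium  │1007              
17.6 │2024-10-21│High    │1003              
26.0 │2024-01-03│Medium  │1005              
33.0 │2024-01-07│Low     │1004              
>8.8 │2024-01-23│Critical│1002              
80.5 │2024-12-27│Low     │1008              
81.1 │2024-07-09│High    │1006              
98.4 │2024-09-05│Critical│1001              
                                            
                                            
                                            
                                            
                                            
                                            
                                            
                                            
                                            
                                            
                                            


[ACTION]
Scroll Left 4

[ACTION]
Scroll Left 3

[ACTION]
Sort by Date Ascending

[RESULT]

Score│Date     ▲│Level   │ID                
─────┼──────────┼────────┼────              
26.0 │2024-01-03│Medium  │1005              
33.0 │2024-01-07│Low     │1004              
68.8 │2024-01-23│Critical│1002              
81.1 │2024-07-09│High    │1006              
98.4 │2024-09-05│Critical│1001              
>5.3 │2024-09-28│Medium  │1007              
17.6 │2024-10-21│High    │1003              
8.8  │2024-12-26│Low     │1000              
80.5 │2024-12-27│Low     │1008              
                                            
                                            
                                            
                                            
                                            
                                            
                                            
                                            
                                            
                                            
                                            


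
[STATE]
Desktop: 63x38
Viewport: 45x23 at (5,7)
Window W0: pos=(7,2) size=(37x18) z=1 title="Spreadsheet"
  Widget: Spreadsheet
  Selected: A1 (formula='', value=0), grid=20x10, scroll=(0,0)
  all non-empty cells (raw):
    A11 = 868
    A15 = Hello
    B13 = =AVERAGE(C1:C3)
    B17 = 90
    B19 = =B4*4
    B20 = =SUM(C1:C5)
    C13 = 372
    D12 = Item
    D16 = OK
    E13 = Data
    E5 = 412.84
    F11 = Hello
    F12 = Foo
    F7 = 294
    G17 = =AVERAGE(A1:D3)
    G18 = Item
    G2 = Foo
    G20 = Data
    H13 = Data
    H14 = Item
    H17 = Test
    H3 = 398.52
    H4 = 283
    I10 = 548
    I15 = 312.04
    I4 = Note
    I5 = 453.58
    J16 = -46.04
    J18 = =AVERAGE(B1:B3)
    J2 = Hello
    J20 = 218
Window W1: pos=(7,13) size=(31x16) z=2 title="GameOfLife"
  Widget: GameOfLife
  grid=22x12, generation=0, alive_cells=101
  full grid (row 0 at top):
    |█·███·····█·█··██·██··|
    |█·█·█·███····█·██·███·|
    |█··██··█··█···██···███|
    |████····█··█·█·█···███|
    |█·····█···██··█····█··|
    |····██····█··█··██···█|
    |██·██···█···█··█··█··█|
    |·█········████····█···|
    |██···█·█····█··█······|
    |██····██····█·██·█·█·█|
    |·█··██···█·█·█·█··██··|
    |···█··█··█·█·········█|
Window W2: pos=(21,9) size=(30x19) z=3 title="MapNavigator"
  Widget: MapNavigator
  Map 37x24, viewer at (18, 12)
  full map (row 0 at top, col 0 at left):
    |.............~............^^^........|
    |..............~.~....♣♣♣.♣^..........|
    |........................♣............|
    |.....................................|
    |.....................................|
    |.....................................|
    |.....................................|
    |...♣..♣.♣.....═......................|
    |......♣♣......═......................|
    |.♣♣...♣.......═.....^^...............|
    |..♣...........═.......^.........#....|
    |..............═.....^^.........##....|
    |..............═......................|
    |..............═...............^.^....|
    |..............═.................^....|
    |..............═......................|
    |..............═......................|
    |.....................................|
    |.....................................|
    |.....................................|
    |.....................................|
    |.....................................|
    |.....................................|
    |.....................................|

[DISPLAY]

  ┃-----------------------------------┃      
  ┃  1      [0]       0       0       ┃      
  ┃  2        0 ┏━━━━━━━━━━━━━━━━━━━━━━━━━━━━
  ┃  3        0 ┃ MapNavigator               
  ┃  4        0 ┠────────────────────────────
  ┃  5        0 ┃............................
  ┏━━━━━━━━━━━━━┃............................
  ┃ GameOfLife  ┃..♣.♣.....═.................
  ┠─────────────┃..♣♣......═.................
  ┃Gen: 0       ┃..♣.......═.....^^..........
  ┃█·███·····█·█┃..........═.......^.........
  ┃█·█·█·███····┃..........═.....^^.........#
  ┃█··██··█··█··┃..........═...@.............
  ┃████····█··█·┃..........═...............^.
  ┃█·····█···██·┃..........═.................
  ┃····██····█··┃..........═.................
  ┃██·██···█···█┃..........═.................
  ┃·█········███┃............................
  ┃██···█·█····█┃............................
  ┃██····██····█┃............................
  ┃·█··██···█·█·┗━━━━━━━━━━━━━━━━━━━━━━━━━━━━
  ┗━━━━━━━━━━━━━━━━━━━━━━━━━━━━━┛            
                                             


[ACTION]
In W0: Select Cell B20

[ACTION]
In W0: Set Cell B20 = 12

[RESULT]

  ┃-----------------------------------┃      
  ┃  1        0       0       0       ┃      
  ┃  2        0 ┏━━━━━━━━━━━━━━━━━━━━━━━━━━━━
  ┃  3        0 ┃ MapNavigator               
  ┃  4        0 ┠────────────────────────────
  ┃  5        0 ┃............................
  ┏━━━━━━━━━━━━━┃............................
  ┃ GameOfLife  ┃..♣.♣.....═.................
  ┠─────────────┃..♣♣......═.................
  ┃Gen: 0       ┃..♣.......═.....^^..........
  ┃█·███·····█·█┃..........═.......^.........
  ┃█·█·█·███····┃..........═.....^^.........#
  ┃█··██··█··█··┃..........═...@.............
  ┃████····█··█·┃..........═...............^.
  ┃█·····█···██·┃..........═.................
  ┃····██····█··┃..........═.................
  ┃██·██···█···█┃..........═.................
  ┃·█········███┃............................
  ┃██···█·█····█┃............................
  ┃██····██····█┃............................
  ┃·█··██···█·█·┗━━━━━━━━━━━━━━━━━━━━━━━━━━━━
  ┗━━━━━━━━━━━━━━━━━━━━━━━━━━━━━┛            
                                             


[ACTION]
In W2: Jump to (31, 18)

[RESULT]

  ┃-----------------------------------┃      
  ┃  1        0       0       0       ┃      
  ┃  2        0 ┏━━━━━━━━━━━━━━━━━━━━━━━━━━━━
  ┃  3        0 ┃ MapNavigator               
  ┃  4        0 ┠────────────────────────────
  ┃  5        0 ┃...^^.........##....        
  ┏━━━━━━━━━━━━━┃....................        
  ┃ GameOfLife  ┃.............^.^....        
  ┠─────────────┃...............^....        
  ┃Gen: 0       ┃....................        
  ┃█·███·····█·█┃....................        
  ┃█·█·█·███····┃....................        
  ┃█··██··█··█··┃..............@.....        
  ┃████····█··█·┃....................        
  ┃█·····█···██·┃....................        
  ┃····██····█··┃....................        
  ┃██·██···█···█┃....................        
  ┃·█········███┃....................        
  ┃██···█·█····█┃                            
  ┃██····██····█┃                            
  ┃·█··██···█·█·┗━━━━━━━━━━━━━━━━━━━━━━━━━━━━
  ┗━━━━━━━━━━━━━━━━━━━━━━━━━━━━━┛            
                                             


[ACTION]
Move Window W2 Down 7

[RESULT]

  ┃-----------------------------------┃      
  ┃  1        0       0       0       ┃      
  ┃  2        0       0       0       ┃      
  ┃  3        0       0       0       ┃      
  ┃  4        0       0       0       ┃      
  ┃  5        0       0       0       ┃      
  ┏━━━━━━━━━━━━━━━━━━━━━━━━━━━━━┓     ┃      
  ┃ GameOfLife                  ┃     ┃      
  ┠─────────────────────────────┨     ┃      
  ┃Gen: 0       ┏━━━━━━━━━━━━━━━━━━━━━━━━━━━━
  ┃█·███·····█·█┃ MapNavigator               
  ┃█·█·█·███····┠────────────────────────────
  ┃█··██··█··█··┃...^^.........##....        
  ┃████····█··█·┃....................        
  ┃█·····█···██·┃.............^.^....        
  ┃····██····█··┃...............^....        
  ┃██·██···█···█┃....................        
  ┃·█········███┃....................        
  ┃██···█·█····█┃....................        
  ┃██····██····█┃..............@.....        
  ┃·█··██···█·█·┃....................        
  ┗━━━━━━━━━━━━━┃....................        
                ┃....................        
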